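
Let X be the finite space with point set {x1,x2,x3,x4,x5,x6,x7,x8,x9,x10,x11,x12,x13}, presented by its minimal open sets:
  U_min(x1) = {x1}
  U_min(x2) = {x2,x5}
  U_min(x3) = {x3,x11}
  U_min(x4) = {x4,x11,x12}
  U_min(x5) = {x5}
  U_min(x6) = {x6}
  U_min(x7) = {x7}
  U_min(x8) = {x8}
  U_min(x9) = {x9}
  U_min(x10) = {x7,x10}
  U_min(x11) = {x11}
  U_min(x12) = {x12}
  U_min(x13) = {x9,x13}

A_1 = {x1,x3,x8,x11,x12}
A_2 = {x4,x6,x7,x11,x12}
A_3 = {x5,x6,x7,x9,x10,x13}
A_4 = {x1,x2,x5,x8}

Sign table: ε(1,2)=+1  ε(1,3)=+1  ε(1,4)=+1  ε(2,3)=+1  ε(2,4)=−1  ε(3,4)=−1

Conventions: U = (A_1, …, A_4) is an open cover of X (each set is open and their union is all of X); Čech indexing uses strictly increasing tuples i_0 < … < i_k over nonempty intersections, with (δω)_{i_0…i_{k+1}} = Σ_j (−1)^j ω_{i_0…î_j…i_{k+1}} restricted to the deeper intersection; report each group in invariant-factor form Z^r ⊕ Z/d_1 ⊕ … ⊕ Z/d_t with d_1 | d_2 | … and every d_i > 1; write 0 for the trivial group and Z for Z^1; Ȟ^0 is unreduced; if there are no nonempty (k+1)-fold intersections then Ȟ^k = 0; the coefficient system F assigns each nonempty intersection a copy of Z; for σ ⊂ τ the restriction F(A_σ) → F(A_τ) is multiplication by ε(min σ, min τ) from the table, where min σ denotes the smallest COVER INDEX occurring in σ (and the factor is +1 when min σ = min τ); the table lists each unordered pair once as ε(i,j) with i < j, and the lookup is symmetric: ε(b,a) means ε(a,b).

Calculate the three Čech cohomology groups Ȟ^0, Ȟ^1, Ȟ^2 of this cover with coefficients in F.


Ȟ^0 ≅ 0,  Ȟ^1 ≅ Z/2,  Ȟ^2 ≅ 0

intersection data:
  A12={x11,x12} A14={x1,x8} A23={x6,x7} A34={x5}
C dims 4,4; δ0: rk 4, SNF 1^3·2
Ȟ^0 = (4 − 4) − 0 = 0, so Ȟ^0 ≅ 0
Ȟ^1 = (4 − 0) − 4 = 0 plus torsion [2], so Ȟ^1 ≅ Z/2
Ȟ^2 = (0 − 0) − 0 = 0, so Ȟ^2 ≅ 0


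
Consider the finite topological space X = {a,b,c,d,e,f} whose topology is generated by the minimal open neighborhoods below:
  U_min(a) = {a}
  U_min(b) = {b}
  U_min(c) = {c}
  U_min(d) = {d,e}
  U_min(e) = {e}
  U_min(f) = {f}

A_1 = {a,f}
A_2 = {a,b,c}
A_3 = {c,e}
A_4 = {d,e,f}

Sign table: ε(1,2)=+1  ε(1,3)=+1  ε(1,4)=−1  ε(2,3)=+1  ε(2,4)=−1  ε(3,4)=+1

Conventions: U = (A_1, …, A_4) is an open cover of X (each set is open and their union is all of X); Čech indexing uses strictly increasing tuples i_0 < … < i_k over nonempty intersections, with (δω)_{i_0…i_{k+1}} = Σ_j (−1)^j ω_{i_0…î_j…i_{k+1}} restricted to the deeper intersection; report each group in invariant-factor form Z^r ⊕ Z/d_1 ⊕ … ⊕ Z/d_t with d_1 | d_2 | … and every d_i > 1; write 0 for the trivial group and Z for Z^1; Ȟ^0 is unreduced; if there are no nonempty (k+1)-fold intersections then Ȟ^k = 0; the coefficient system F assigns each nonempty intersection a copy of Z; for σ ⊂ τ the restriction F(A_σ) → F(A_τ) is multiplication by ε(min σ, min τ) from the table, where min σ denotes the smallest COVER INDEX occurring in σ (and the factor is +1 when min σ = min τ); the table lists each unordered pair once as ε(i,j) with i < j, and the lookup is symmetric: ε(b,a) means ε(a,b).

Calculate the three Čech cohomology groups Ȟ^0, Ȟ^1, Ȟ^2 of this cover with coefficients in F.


intersection data:
  A12={a} A14={f} A23={c} A34={e}
C dims 4,4; δ0: rk 4, SNF 1^3·2
Ȟ^0 = (4 − 4) − 0 = 0, so Ȟ^0 ≅ 0
Ȟ^1 = (4 − 0) − 4 = 0 plus torsion [2], so Ȟ^1 ≅ Z/2
Ȟ^2 = (0 − 0) − 0 = 0, so Ȟ^2 ≅ 0

Ȟ^0 = 0,  Ȟ^1 = Z/2,  Ȟ^2 = 0


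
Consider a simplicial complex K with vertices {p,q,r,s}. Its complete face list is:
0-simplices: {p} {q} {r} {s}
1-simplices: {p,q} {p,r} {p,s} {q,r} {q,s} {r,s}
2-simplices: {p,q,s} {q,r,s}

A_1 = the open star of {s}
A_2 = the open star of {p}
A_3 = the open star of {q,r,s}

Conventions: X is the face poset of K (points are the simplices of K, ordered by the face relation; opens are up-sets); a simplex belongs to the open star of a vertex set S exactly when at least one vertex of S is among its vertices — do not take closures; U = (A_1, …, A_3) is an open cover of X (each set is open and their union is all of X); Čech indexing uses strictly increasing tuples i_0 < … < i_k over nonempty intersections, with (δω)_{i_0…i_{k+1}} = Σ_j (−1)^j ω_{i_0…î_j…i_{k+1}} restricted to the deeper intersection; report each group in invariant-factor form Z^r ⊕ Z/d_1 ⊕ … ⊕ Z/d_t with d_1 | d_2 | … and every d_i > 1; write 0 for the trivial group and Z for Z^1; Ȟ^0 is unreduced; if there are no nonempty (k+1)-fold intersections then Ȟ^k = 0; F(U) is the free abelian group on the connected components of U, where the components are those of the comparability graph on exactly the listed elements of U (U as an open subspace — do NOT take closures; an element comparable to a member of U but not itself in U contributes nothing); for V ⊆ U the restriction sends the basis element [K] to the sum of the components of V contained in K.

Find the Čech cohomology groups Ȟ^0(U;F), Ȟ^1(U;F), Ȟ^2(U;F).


Ȟ^0(U;F) ≅ Z; Ȟ^1(U;F) ≅ Z; Ȟ^2(U;F) ≅ 0

nerve of the cover:
  A1={{s},{p,s},{q,s},{r,s},{p,q,s},{q,r,s}} A2={{p},{p,q},{p,r},{p,s},{p,q,s}} A3={{q},{r},{s},{p,q},{p,r},{p,s},{q,r},{q,s},{r,s},{p,q,s},{q,r,s}}
  A12={{p,s},{p,q,s}} A13={{s},{p,s},{q,s},{r,s},{p,q,s},{q,r,s}} A23={{p,q},{p,r},{p,s},{p,q,s}}
  A123={{p,s},{p,q,s}}
components per intersection:
  A1: {{s},{p,s},{q,s},{r,s},{p,q,s},{q,r,s}}
  A2: {{p},{p,q},{p,r},{p,s},{p,q,s}}
  A3: {{q},{r},{s},{p,q},{p,r},{p,s},{q,r},{q,s},{r,s},{p,q,s},{q,r,s}}
  A12: {{p,s},{p,q,s}}
  A13: {{s},{p,s},{q,s},{r,s},{p,q,s},{q,r,s}}
  A23: {{p,q},{p,s},{p,q,s}} {{p,r}}
  A123: {{p,s},{p,q,s}}
C dims 3,4,1; δ0: rk 2, SNF 1^2; δ1: rk 1, SNF 1^1
Ȟ^0 = (3 − 2) − 0 = 1, so Ȟ^0 ≅ Z
Ȟ^1 = (4 − 1) − 2 = 1, so Ȟ^1 ≅ Z
Ȟ^2 = (1 − 0) − 1 = 0, so Ȟ^2 ≅ 0


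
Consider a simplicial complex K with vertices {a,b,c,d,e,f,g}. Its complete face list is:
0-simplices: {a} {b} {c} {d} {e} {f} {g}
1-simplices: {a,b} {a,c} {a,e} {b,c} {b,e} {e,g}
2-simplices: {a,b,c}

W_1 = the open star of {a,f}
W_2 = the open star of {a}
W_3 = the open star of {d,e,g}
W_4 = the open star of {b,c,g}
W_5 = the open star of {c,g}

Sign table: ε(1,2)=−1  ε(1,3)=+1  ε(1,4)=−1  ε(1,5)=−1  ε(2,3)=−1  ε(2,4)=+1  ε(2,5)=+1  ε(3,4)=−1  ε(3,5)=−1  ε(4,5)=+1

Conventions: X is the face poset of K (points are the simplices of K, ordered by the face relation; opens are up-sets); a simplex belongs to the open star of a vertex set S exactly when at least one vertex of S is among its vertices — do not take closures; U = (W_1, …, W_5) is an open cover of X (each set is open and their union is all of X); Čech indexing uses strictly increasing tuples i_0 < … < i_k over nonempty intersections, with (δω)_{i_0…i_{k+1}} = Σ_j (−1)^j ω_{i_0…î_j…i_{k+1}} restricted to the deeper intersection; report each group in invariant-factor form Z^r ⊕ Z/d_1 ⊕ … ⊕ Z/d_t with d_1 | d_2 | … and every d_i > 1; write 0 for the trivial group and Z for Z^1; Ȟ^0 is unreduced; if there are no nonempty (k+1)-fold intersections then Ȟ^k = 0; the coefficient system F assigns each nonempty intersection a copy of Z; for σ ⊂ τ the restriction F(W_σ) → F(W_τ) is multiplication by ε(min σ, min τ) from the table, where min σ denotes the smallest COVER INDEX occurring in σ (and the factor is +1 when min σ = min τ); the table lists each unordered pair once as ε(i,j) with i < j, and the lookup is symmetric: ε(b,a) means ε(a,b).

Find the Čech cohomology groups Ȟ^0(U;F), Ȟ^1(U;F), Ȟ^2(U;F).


nonempty intersections:
  W1={{a},{f},{a,b},{a,c},{a,e},{a,b,c}} W2={{a},{a,b},{a,c},{a,e},{a,b,c}} W3={{d},{e},{g},{a,e},{b,e},{e,g}} W4={{b},{c},{g},{a,b},{a,c},{b,c},{b,e},{e,g},{a,b,c}} W5={{c},{g},{a,c},{b,c},{e,g},{a,b,c}}
  W12={{a},{a,b},{a,c},{a,e},{a,b,c}} W13={{a,e}} W14={{a,b},{a,c},{a,b,c}} W15={{a,c},{a,b,c}} W23={{a,e}} W24={{a,b},{a,c},{a,b,c}} W25={{a,c},{a,b,c}} W34={{g},{b,e},{e,g}} W35={{g},{e,g}} W45={{c},{g},{a,c},{b,c},{e,g},{a,b,c}}
  W123={{a,e}} W124={{a,b},{a,c},{a,b,c}} W125={{a,c},{a,b,c}} W145={{a,c},{a,b,c}} W245={{a,c},{a,b,c}} W345={{g},{e,g}}
  W1245={{a,c},{a,b,c}}
C dims 5,10,6,1; δ0: rk 4, SNF 1^4; δ1: rk 5, SNF 1^5; δ2: rk 1, SNF 1^1
Ȟ^0: (5−4)−0=1 ⇒ Z
Ȟ^1: (10−5)−4=1 ⇒ Z
Ȟ^2: (6−1)−5=0 ⇒ 0

Ȟ^0 ≅ Z,  Ȟ^1 ≅ Z,  Ȟ^2 ≅ 0


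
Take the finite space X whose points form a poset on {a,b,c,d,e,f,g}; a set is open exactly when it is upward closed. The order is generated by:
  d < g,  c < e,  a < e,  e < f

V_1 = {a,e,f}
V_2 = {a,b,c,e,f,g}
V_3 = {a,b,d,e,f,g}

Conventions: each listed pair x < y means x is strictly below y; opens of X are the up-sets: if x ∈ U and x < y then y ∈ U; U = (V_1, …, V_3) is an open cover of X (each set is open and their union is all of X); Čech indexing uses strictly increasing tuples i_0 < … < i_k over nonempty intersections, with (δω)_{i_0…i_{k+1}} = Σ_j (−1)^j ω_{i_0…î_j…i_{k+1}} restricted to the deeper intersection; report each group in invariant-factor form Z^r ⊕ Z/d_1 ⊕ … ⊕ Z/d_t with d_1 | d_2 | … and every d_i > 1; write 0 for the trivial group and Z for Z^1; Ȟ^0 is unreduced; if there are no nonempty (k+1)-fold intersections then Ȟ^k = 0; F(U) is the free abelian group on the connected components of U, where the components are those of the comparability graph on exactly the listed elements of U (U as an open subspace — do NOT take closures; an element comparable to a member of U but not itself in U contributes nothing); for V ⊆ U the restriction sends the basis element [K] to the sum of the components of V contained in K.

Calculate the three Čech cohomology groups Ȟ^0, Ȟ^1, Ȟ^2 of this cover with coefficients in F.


Ȟ^0 = Z^3; Ȟ^1 = 0; Ȟ^2 = 0

nerve simplices:
  V12={a,e,f} V13={a,e,f} V23={a,b,e,f,g}
  V123={a,e,f}
components per intersection:
  V1: {a,e,f}
  V2: {a,c,e,f} {b} {g}
  V3: {a,e,f} {b} {d,g}
  V12: {a,e,f}
  V13: {a,e,f}
  V23: {a,e,f} {b} {g}
  V123: {a,e,f}
C dims 7,5,1; δ0: rk 4, SNF 1^4; δ1: rk 1, SNF 1^1
degree 0: 7−4−0 = 3 → Ȟ^0 ≅ Z^3
degree 1: 5−1−4 = 0 → Ȟ^1 ≅ 0
degree 2: 1−0−1 = 0 → Ȟ^2 ≅ 0


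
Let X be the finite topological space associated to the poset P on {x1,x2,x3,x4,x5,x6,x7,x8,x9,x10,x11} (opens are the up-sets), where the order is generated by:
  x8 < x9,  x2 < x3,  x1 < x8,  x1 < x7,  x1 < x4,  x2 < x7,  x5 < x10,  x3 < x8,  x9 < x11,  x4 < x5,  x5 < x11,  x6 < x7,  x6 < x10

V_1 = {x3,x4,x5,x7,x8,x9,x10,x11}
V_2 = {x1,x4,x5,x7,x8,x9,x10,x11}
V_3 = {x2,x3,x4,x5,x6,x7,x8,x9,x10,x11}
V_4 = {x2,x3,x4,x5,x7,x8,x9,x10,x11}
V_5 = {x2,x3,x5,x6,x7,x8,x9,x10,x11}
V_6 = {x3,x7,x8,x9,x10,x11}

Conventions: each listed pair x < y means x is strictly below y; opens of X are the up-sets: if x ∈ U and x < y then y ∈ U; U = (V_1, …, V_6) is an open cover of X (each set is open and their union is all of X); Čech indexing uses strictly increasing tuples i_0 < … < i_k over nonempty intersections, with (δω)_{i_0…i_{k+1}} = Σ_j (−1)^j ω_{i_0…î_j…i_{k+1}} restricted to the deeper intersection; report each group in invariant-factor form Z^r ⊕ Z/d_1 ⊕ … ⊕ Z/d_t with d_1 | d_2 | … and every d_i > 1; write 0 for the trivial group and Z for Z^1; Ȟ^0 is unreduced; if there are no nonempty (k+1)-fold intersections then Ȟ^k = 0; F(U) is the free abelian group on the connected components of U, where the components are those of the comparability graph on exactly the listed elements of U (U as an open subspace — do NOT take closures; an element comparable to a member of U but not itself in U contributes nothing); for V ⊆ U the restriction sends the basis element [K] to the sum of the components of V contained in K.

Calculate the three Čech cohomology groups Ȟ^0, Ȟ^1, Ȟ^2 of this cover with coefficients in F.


nerve simplices:
  V12={x4,x5,x7,x8,x9,x10,x11} V13={x3,x4,x5,x7,x8,x9,x10,x11} V14={x3,x4,x5,x7,x8,x9,x10,x11} V15={x3,x5,x7,x8,x9,x10,x11} V16={x3,x7,x8,x9,x10,x11} V23={x4,x5,x7,x8,x9,x10,x11} V24={x4,x5,x7,x8,x9,x10,x11} V25={x5,x7,x8,x9,x10,x11} V26={x7,x8,x9,x10,x11} V34={x2,x3,x4,x5,x7,x8,x9,x10,x11} V35={x2,x3,x5,x6,x7,x8,x9,x10,x11} V36={x3,x7,x8,x9,x10,x11} V45={x2,x3,x5,x7,x8,x9,x10,x11} V46={x3,x7,x8,x9,x10,x11} V56={x3,x7,x8,x9,x10,x11}
  V123={x4,x5,x7,x8,x9,x10,x11} V124={x4,x5,x7,x8,x9,x10,x11} V125={x5,x7,x8,x9,x10,x11} V126={x7,x8,x9,x10,x11} V134={x3,x4,x5,x7,x8,x9,x10,x11} V135={x3,x5,x7,x8,x9,x10,x11} V136={x3,x7,x8,x9,x10,x11} V145={x3,x5,x7,x8,x9,x10,x11} V146={x3,x7,x8,x9,x10,x11} V156={x3,x7,x8,x9,x10,x11} V234={x4,x5,x7,x8,x9,x10,x11} V235={x5,x7,x8,x9,x10,x11} V236={x7,x8,x9,x10,x11} V245={x5,x7,x8,x9,x10,x11} V246={x7,x8,x9,x10,x11} V256={x7,x8,x9,x10,x11} V345={x2,x3,x5,x7,x8,x9,x10,x11} V346={x3,x7,x8,x9,x10,x11} V356={x3,x7,x8,x9,x10,x11} V456={x3,x7,x8,x9,x10,x11}
  V1234={x4,x5,x7,x8,x9,x10,x11} V1235={x5,x7,x8,x9,x10,x11} V1236={x7,x8,x9,x10,x11} V1245={x5,x7,x8,x9,x10,x11} V1246={x7,x8,x9,x10,x11} V1256={x7,x8,x9,x10,x11} V1345={x3,x5,x7,x8,x9,x10,x11} V1346={x3,x7,x8,x9,x10,x11} V1356={x3,x7,x8,x9,x10,x11} V1456={x3,x7,x8,x9,x10,x11} V2345={x5,x7,x8,x9,x10,x11} V2346={x7,x8,x9,x10,x11} V2356={x7,x8,x9,x10,x11} V2456={x7,x8,x9,x10,x11} V3456={x3,x7,x8,x9,x10,x11}
  V12345={x5,x7,x8,x9,x10,x11} V12346={x7,x8,x9,x10,x11} V12356={x7,x8,x9,x10,x11} V12456={x7,x8,x9,x10,x11} V13456={x3,x7,x8,x9,x10,x11} V23456={x7,x8,x9,x10,x11}
  V123456={x7,x8,x9,x10,x11}
components per intersection:
  V1: {x3,x4,x5,x8,x9,x10,x11} {x7}
  V2: {x1,x4,x5,x7,x8,x9,x10,x11}
  V3: {x2,x3,x4,x5,x6,x7,x8,x9,x10,x11}
  V4: {x2,x3,x4,x5,x7,x8,x9,x10,x11}
  V5: {x2,x3,x5,x6,x7,x8,x9,x10,x11}
  V6: {x3,x8,x9,x11} {x7} {x10}
  V12: {x4,x5,x8,x9,x10,x11} {x7}
  V13: {x3,x4,x5,x8,x9,x10,x11} {x7}
  V14: {x3,x4,x5,x8,x9,x10,x11} {x7}
  V15: {x3,x5,x8,x9,x10,x11} {x7}
  V16: {x3,x8,x9,x11} {x7} {x10}
  V23: {x4,x5,x8,x9,x10,x11} {x7}
  V24: {x4,x5,x8,x9,x10,x11} {x7}
  V25: {x5,x8,x9,x10,x11} {x7}
  V26: {x7} {x8,x9,x11} {x10}
  V34: {x2,x3,x4,x5,x7,x8,x9,x10,x11}
  V35: {x2,x3,x5,x6,x7,x8,x9,x10,x11}
  V36: {x3,x8,x9,x11} {x7} {x10}
  V45: {x2,x3,x5,x7,x8,x9,x10,x11}
  V46: {x3,x8,x9,x11} {x7} {x10}
  V56: {x3,x8,x9,x11} {x7} {x10}
  V123: {x4,x5,x8,x9,x10,x11} {x7}
  V124: {x4,x5,x8,x9,x10,x11} {x7}
  V125: {x5,x8,x9,x10,x11} {x7}
  V126: {x7} {x8,x9,x11} {x10}
  V134: {x3,x4,x5,x8,x9,x10,x11} {x7}
  V135: {x3,x5,x8,x9,x10,x11} {x7}
  V136: {x3,x8,x9,x11} {x7} {x10}
  V145: {x3,x5,x8,x9,x10,x11} {x7}
  V146: {x3,x8,x9,x11} {x7} {x10}
  V156: {x3,x8,x9,x11} {x7} {x10}
  V234: {x4,x5,x8,x9,x10,x11} {x7}
  V235: {x5,x8,x9,x10,x11} {x7}
  V236: {x7} {x8,x9,x11} {x10}
  V245: {x5,x8,x9,x10,x11} {x7}
  V246: {x7} {x8,x9,x11} {x10}
  V256: {x7} {x8,x9,x11} {x10}
  V345: {x2,x3,x5,x7,x8,x9,x10,x11}
  V346: {x3,x8,x9,x11} {x7} {x10}
  V356: {x3,x8,x9,x11} {x7} {x10}
  V456: {x3,x8,x9,x11} {x7} {x10}
  V1234: {x4,x5,x8,x9,x10,x11} {x7}
  V1235: {x5,x8,x9,x10,x11} {x7}
  V1236: {x7} {x8,x9,x11} {x10}
  V1245: {x5,x8,x9,x10,x11} {x7}
  V1246: {x7} {x8,x9,x11} {x10}
  V1256: {x7} {x8,x9,x11} {x10}
  V1345: {x3,x5,x8,x9,x10,x11} {x7}
  V1346: {x3,x8,x9,x11} {x7} {x10}
  V1356: {x3,x8,x9,x11} {x7} {x10}
  V1456: {x3,x8,x9,x11} {x7} {x10}
  V2345: {x5,x8,x9,x10,x11} {x7}
  V2346: {x7} {x8,x9,x11} {x10}
  V2356: {x7} {x8,x9,x11} {x10}
  V2456: {x7} {x8,x9,x11} {x10}
  V3456: {x3,x8,x9,x11} {x7} {x10}
  V12345: {x5,x8,x9,x10,x11} {x7}
  V12346: {x7} {x8,x9,x11} {x10}
  V12356: {x7} {x8,x9,x11} {x10}
  V12456: {x7} {x8,x9,x11} {x10}
  V13456: {x3,x8,x9,x11} {x7} {x10}
  V23456: {x7} {x8,x9,x11} {x10}
  V123456: {x7} {x8,x9,x11} {x10}
C dims 9,32,49,40; δ0: rk 8, SNF 1^8; δ1: rk 23, SNF 1^23; δ2: rk 26, SNF 1^26
degree 0: 9−8−0 = 1 → Ȟ^0 ≅ Z
degree 1: 32−23−8 = 1 → Ȟ^1 ≅ Z
degree 2: 49−26−23 = 0 → Ȟ^2 ≅ 0

Ȟ^0 = Z,  Ȟ^1 = Z,  Ȟ^2 = 0


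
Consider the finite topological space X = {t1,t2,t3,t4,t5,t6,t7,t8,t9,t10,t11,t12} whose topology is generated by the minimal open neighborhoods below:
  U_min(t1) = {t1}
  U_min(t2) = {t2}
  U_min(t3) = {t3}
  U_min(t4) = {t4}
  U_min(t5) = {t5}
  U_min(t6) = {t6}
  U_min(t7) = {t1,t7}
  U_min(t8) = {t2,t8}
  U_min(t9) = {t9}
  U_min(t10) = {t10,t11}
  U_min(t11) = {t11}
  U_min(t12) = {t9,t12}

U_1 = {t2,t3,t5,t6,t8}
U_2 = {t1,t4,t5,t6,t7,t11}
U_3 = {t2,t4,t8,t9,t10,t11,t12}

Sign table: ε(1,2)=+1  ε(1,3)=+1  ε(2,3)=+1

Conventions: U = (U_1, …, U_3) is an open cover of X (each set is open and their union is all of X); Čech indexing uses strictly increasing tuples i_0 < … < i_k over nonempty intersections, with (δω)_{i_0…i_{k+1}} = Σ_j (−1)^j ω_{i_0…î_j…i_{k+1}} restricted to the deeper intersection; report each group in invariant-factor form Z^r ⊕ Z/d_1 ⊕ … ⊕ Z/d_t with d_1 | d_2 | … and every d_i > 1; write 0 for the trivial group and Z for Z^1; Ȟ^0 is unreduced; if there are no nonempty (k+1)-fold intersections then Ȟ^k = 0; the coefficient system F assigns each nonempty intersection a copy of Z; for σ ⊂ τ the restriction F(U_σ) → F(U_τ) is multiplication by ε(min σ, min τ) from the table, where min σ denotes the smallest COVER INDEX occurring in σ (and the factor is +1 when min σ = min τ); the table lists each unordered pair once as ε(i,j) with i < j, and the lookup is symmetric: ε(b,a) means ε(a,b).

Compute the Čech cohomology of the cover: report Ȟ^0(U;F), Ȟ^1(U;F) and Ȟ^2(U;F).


nerve simplices:
  U12={t5,t6} U13={t2,t8} U23={t4,t11}
C dims 3,3; δ0: rk 2, SNF 1^2
degree 0: 3−2−0 = 1 → Ȟ^0 ≅ Z
degree 1: 3−0−2 = 1 → Ȟ^1 ≅ Z
degree 2: 0−0−0 = 0 → Ȟ^2 ≅ 0

Ȟ^0(U;F) ≅ Z,  Ȟ^1(U;F) ≅ Z,  Ȟ^2(U;F) ≅ 0


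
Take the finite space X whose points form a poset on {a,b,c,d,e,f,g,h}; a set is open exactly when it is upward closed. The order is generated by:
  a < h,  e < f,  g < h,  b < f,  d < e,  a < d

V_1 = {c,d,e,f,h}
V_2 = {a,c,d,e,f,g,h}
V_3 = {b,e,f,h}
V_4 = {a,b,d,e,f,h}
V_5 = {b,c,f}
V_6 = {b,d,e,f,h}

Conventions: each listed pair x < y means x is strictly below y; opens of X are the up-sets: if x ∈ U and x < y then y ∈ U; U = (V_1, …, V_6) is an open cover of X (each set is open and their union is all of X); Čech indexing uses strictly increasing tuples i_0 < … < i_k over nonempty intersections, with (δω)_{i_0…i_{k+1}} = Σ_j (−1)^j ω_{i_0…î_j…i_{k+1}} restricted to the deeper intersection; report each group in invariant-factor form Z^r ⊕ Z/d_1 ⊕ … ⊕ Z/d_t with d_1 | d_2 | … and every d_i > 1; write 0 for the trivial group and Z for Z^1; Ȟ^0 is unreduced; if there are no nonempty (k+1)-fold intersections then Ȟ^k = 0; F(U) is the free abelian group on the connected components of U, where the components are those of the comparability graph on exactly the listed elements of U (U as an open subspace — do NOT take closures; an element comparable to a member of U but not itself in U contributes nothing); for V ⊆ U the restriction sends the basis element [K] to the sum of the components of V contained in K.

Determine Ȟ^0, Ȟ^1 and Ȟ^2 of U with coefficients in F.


Ȟ^0(U;F) ≅ Z^2, Ȟ^1(U;F) ≅ 0 and Ȟ^2(U;F) ≅ 0

nerve simplices:
  V12={c,d,e,f,h} V13={e,f,h} V14={d,e,f,h} V15={c,f} V16={d,e,f,h} V23={e,f,h} V24={a,d,e,f,h} V25={c,f} V26={d,e,f,h} V34={b,e,f,h} V35={b,f} V36={b,e,f,h} V45={b,f} V46={b,d,e,f,h} V56={b,f}
  V123={e,f,h} V124={d,e,f,h} V125={c,f} V126={d,e,f,h} V134={e,f,h} V135={f} V136={e,f,h} V145={f} V146={d,e,f,h} V156={f} V234={e,f,h} V235={f} V236={e,f,h} V245={f} V246={d,e,f,h} V256={f} V345={b,f} V346={b,e,f,h} V356={b,f} V456={b,f}
  V1234={e,f,h} V1235={f} V1236={e,f,h} V1245={f} V1246={d,e,f,h} V1256={f} V1345={f} V1346={e,f,h} V1356={f} V1456={f} V2345={f} V2346={e,f,h} V2356={f} V2456={f} V3456={b,f}
  V12345={f} V12346={e,f,h} V12356={f} V12456={f} V13456={f} V23456={f}
  V123456={f}
components per intersection:
  V1: {c} {d,e,f} {h}
  V2: {a,d,e,f,g,h} {c}
  V3: {b,e,f} {h}
  V4: {a,b,d,e,f,h}
  V5: {b,f} {c}
  V6: {b,d,e,f} {h}
  V12: {c} {d,e,f} {h}
  V13: {e,f} {h}
  V14: {d,e,f} {h}
  V15: {c} {f}
  V16: {d,e,f} {h}
  V23: {e,f} {h}
  V24: {a,d,e,f,h}
  V25: {c} {f}
  V26: {d,e,f} {h}
  V34: {b,e,f} {h}
  V35: {b,f}
  V36: {b,e,f} {h}
  V45: {b,f}
  V46: {b,d,e,f} {h}
  V56: {b,f}
  V123: {e,f} {h}
  V124: {d,e,f} {h}
  V125: {c} {f}
  V126: {d,e,f} {h}
  V134: {e,f} {h}
  V135: {f}
  V136: {e,f} {h}
  V145: {f}
  V146: {d,e,f} {h}
  V156: {f}
  V234: {e,f} {h}
  V235: {f}
  V236: {e,f} {h}
  V245: {f}
  V246: {d,e,f} {h}
  V256: {f}
  V345: {b,f}
  V346: {b,e,f} {h}
  V356: {b,f}
  V456: {b,f}
  V1234: {e,f} {h}
  V1235: {f}
  V1236: {e,f} {h}
  V1245: {f}
  V1246: {d,e,f} {h}
  V1256: {f}
  V1345: {f}
  V1346: {e,f} {h}
  V1356: {f}
  V1456: {f}
  V2345: {f}
  V2346: {e,f} {h}
  V2356: {f}
  V2456: {f}
  V3456: {b,f}
  V12345: {f}
  V12346: {e,f} {h}
  V12356: {f}
  V12456: {f}
  V13456: {f}
  V23456: {f}
  V123456: {f}
C dims 12,27,31,20; δ0: rk 10, SNF 1^10; δ1: rk 17, SNF 1^17; δ2: rk 14, SNF 1^14
degree 0: 12−10−0 = 2 → Ȟ^0 ≅ Z^2
degree 1: 27−17−10 = 0 → Ȟ^1 ≅ 0
degree 2: 31−14−17 = 0 → Ȟ^2 ≅ 0


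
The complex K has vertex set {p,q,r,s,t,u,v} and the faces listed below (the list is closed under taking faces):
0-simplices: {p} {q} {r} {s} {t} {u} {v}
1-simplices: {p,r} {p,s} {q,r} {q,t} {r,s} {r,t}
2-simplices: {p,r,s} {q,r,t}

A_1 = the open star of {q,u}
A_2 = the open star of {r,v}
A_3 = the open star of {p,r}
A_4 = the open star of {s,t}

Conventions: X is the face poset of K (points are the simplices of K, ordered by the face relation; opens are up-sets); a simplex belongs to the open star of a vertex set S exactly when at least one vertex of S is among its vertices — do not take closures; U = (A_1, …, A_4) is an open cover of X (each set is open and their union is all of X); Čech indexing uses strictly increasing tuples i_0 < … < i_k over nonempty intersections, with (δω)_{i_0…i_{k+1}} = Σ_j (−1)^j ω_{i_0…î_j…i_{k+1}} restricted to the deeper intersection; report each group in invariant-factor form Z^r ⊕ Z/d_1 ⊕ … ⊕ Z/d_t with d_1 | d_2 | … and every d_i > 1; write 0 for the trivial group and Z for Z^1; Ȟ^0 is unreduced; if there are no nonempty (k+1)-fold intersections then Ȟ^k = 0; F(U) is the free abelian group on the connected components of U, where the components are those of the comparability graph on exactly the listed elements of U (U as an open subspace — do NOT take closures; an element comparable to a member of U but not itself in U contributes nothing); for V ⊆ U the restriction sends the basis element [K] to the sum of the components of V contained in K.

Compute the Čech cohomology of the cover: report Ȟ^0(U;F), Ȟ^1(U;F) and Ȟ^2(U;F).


Ȟ^0(U;F) ≅ Z^3, Ȟ^1(U;F) ≅ 0, Ȟ^2(U;F) ≅ 0

nonempty intersections:
  A1={{q},{u},{q,r},{q,t},{q,r,t}} A2={{r},{v},{p,r},{q,r},{r,s},{r,t},{p,r,s},{q,r,t}} A3={{p},{r},{p,r},{p,s},{q,r},{r,s},{r,t},{p,r,s},{q,r,t}} A4={{s},{t},{p,s},{q,t},{r,s},{r,t},{p,r,s},{q,r,t}}
  A12={{q,r},{q,r,t}} A13={{q,r},{q,r,t}} A14={{q,t},{q,r,t}} A23={{r},{p,r},{q,r},{r,s},{r,t},{p,r,s},{q,r,t}} A24={{r,s},{r,t},{p,r,s},{q,r,t}} A34={{p,s},{r,s},{r,t},{p,r,s},{q,r,t}}
  A123={{q,r},{q,r,t}} A124={{q,r,t}} A134={{q,r,t}} A234={{r,s},{r,t},{p,r,s},{q,r,t}}
  A1234={{q,r,t}}
components per intersection:
  A1: {{q},{q,r},{q,t},{q,r,t}} {{u}}
  A2: {{r},{p,r},{q,r},{r,s},{r,t},{p,r,s},{q,r,t}} {{v}}
  A3: {{p},{r},{p,r},{p,s},{q,r},{r,s},{r,t},{p,r,s},{q,r,t}}
  A4: {{s},{p,s},{r,s},{p,r,s}} {{t},{q,t},{r,t},{q,r,t}}
  A12: {{q,r},{q,r,t}}
  A13: {{q,r},{q,r,t}}
  A14: {{q,t},{q,r,t}}
  A23: {{r},{p,r},{q,r},{r,s},{r,t},{p,r,s},{q,r,t}}
  A24: {{r,s},{p,r,s}} {{r,t},{q,r,t}}
  A34: {{p,s},{r,s},{p,r,s}} {{r,t},{q,r,t}}
  A123: {{q,r},{q,r,t}}
  A124: {{q,r,t}}
  A134: {{q,r,t}}
  A234: {{r,s},{p,r,s}} {{r,t},{q,r,t}}
  A1234: {{q,r,t}}
C dims 7,8,5,1; δ0: rk 4, SNF 1^4; δ1: rk 4, SNF 1^4; δ2: rk 1, SNF 1^1
Ȟ^0: (7−4)−0=3 ⇒ Z^3
Ȟ^1: (8−4)−4=0 ⇒ 0
Ȟ^2: (5−1)−4=0 ⇒ 0


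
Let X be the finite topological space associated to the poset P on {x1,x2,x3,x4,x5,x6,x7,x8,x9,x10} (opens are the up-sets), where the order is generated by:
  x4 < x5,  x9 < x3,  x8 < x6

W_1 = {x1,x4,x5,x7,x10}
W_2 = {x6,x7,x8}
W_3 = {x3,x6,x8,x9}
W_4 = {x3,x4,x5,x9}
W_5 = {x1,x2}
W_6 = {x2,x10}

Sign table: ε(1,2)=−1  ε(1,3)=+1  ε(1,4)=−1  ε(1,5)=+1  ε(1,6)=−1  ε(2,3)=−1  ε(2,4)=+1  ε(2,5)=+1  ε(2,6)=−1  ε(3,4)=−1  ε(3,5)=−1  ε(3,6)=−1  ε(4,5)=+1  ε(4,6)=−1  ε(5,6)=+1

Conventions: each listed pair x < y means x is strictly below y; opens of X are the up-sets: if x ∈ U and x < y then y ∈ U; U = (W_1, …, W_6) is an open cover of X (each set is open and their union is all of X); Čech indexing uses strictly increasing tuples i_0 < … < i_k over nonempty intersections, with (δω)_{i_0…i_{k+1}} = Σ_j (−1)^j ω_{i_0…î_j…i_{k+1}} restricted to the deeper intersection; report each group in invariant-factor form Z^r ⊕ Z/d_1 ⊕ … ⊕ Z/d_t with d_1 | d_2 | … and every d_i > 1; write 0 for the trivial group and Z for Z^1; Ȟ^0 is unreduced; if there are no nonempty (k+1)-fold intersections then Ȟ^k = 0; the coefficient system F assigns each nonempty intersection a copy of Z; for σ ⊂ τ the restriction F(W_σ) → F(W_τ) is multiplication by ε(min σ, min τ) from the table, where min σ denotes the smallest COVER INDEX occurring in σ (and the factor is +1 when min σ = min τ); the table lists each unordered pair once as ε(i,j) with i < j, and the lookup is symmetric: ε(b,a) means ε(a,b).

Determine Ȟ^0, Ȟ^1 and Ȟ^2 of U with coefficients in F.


nerve simplices:
  W12={x7} W14={x4,x5} W15={x1} W16={x10} W23={x6,x8} W34={x3,x9} W56={x2}
C dims 6,7; δ0: rk 6, SNF 1^5·2
degree 0: 6−6−0 = 0 → Ȟ^0 ≅ 0
degree 1: 7−0−6 = 1 plus torsion [2] → Ȟ^1 ≅ Z ⊕ Z/2
degree 2: 0−0−0 = 0 → Ȟ^2 ≅ 0

Ȟ^0(U;F) ≅ 0, Ȟ^1(U;F) ≅ Z ⊕ Z/2 and Ȟ^2(U;F) ≅ 0


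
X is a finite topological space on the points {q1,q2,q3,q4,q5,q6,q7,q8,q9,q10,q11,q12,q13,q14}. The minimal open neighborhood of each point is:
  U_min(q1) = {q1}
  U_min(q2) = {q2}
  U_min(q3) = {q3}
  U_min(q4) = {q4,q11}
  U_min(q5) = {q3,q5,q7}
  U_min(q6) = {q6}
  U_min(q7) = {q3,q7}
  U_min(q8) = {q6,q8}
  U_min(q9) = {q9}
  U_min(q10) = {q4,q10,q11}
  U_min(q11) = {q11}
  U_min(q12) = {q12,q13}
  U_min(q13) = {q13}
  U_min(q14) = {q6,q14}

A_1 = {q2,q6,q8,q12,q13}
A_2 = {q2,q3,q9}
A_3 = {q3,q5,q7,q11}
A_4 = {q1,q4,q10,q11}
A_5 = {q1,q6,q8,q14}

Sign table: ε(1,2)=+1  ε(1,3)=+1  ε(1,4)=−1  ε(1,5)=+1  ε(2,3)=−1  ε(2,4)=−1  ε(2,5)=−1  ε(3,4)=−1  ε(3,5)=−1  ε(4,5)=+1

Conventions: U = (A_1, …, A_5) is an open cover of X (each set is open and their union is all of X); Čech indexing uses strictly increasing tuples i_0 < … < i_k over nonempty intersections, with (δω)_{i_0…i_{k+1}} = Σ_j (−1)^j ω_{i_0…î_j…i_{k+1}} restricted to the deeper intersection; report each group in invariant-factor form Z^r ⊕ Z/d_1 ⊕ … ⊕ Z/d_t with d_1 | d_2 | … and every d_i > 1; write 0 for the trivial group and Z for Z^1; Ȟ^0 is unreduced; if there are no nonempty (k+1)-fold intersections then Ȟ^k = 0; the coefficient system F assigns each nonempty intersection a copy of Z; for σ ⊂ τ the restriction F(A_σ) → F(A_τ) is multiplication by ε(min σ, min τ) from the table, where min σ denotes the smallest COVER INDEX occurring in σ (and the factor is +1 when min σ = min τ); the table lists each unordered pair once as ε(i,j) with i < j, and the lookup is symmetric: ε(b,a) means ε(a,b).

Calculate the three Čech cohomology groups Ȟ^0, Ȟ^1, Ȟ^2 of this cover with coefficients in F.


cover nerve:
  A12={q2} A15={q6,q8} A23={q3} A34={q11} A45={q1}
C dims 5,5; δ0: rk 4, SNF 1^4
Ȟ^0: (5−4)−0=1 ⇒ Z
Ȟ^1: (5−0)−4=1 ⇒ Z
Ȟ^2: (0−0)−0=0 ⇒ 0

Ȟ^0(U;F) ≅ Z, Ȟ^1(U;F) ≅ Z and Ȟ^2(U;F) ≅ 0


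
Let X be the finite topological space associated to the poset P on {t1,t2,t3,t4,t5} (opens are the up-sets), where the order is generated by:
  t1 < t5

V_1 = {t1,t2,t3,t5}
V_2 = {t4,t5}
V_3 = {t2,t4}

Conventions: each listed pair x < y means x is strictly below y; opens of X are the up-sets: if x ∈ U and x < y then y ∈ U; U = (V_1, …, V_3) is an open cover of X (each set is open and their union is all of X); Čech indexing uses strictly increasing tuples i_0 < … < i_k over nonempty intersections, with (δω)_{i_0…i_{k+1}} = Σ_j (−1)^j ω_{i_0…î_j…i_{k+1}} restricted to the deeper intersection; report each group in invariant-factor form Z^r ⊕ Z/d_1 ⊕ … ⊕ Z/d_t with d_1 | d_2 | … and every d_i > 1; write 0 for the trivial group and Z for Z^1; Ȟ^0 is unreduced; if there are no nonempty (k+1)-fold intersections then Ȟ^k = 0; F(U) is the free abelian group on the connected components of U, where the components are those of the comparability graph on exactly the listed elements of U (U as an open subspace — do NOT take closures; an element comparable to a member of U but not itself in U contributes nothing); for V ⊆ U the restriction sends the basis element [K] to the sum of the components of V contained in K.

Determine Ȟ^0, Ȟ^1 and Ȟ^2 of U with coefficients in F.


Ȟ^0(U;F) ≅ Z^4,  Ȟ^1(U;F) ≅ 0,  Ȟ^2(U;F) ≅ 0

intersection data:
  V12={t5} V13={t2} V23={t4}
components per intersection:
  V1: {t1,t5} {t2} {t3}
  V2: {t4} {t5}
  V3: {t2} {t4}
  V12: {t5}
  V13: {t2}
  V23: {t4}
C dims 7,3; δ0: rk 3, SNF 1^3
Ȟ^0 = (7 − 3) − 0 = 4, so Ȟ^0 ≅ Z^4
Ȟ^1 = (3 − 0) − 3 = 0, so Ȟ^1 ≅ 0
Ȟ^2 = (0 − 0) − 0 = 0, so Ȟ^2 ≅ 0


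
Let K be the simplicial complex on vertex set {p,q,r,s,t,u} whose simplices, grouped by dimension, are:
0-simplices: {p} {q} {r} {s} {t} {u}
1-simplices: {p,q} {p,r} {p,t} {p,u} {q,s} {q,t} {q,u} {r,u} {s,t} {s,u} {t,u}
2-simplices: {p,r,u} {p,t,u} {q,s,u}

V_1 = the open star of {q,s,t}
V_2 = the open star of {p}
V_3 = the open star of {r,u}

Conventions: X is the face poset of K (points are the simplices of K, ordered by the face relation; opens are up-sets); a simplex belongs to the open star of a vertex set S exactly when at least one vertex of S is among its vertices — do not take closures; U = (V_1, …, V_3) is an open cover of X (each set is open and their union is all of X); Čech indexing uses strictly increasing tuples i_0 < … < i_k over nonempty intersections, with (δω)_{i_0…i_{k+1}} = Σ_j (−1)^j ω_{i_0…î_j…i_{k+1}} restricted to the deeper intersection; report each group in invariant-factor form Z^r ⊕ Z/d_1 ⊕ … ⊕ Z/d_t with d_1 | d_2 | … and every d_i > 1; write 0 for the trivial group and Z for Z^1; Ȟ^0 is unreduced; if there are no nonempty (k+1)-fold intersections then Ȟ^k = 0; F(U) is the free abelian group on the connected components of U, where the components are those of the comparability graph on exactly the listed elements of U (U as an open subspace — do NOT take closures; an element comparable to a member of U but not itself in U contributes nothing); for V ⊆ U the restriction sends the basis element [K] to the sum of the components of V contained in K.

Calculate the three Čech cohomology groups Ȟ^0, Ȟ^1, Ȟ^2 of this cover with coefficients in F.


Ȟ^0(U;F) ≅ Z; Ȟ^1(U;F) ≅ Z^2; Ȟ^2(U;F) ≅ 0

intersection data:
  V1={{q},{s},{t},{p,q},{p,t},{q,s},{q,t},{q,u},{s,t},{s,u},{t,u},{p,t,u},{q,s,u}} V2={{p},{p,q},{p,r},{p,t},{p,u},{p,r,u},{p,t,u}} V3={{r},{u},{p,r},{p,u},{q,u},{r,u},{s,u},{t,u},{p,r,u},{p,t,u},{q,s,u}}
  V12={{p,q},{p,t},{p,t,u}} V13={{q,u},{s,u},{t,u},{p,t,u},{q,s,u}} V23={{p,r},{p,u},{p,r,u},{p,t,u}}
  V123={{p,t,u}}
components per intersection:
  V1: {{q},{s},{t},{p,q},{p,t},{q,s},{q,t},{q,u},{s,t},{s,u},{t,u},{p,t,u},{q,s,u}}
  V2: {{p},{p,q},{p,r},{p,t},{p,u},{p,r,u},{p,t,u}}
  V3: {{r},{u},{p,r},{p,u},{q,u},{r,u},{s,u},{t,u},{p,r,u},{p,t,u},{q,s,u}}
  V12: {{p,q}} {{p,t},{p,t,u}}
  V13: {{q,u},{s,u},{q,s,u}} {{t,u},{p,t,u}}
  V23: {{p,r},{p,u},{p,r,u},{p,t,u}}
  V123: {{p,t,u}}
C dims 3,5,1; δ0: rk 2, SNF 1^2; δ1: rk 1, SNF 1^1
Ȟ^0 = (3 − 2) − 0 = 1, so Ȟ^0 ≅ Z
Ȟ^1 = (5 − 1) − 2 = 2, so Ȟ^1 ≅ Z^2
Ȟ^2 = (1 − 0) − 1 = 0, so Ȟ^2 ≅ 0


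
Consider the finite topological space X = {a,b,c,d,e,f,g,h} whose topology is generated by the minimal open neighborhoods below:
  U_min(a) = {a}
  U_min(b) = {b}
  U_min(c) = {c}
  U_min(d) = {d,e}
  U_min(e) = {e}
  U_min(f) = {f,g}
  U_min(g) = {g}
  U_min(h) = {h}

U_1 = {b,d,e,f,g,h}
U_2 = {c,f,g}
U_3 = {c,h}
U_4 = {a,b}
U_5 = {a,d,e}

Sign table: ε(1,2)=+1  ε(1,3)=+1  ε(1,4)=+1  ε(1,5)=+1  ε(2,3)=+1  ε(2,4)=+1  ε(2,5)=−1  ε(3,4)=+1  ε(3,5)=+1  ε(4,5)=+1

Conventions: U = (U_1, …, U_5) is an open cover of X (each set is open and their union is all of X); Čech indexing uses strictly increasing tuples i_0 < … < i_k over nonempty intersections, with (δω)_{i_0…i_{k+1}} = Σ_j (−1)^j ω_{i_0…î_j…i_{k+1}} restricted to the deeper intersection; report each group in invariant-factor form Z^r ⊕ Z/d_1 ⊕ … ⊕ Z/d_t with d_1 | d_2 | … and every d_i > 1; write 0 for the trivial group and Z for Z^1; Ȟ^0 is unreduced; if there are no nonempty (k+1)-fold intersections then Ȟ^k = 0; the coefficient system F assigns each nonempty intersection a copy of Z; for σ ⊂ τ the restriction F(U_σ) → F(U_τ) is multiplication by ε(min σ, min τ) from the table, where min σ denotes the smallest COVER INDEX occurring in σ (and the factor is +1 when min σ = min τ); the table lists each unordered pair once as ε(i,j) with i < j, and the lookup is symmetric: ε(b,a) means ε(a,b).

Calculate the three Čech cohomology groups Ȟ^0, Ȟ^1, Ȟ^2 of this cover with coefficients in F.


Ȟ^0(U;F) ≅ Z, Ȟ^1(U;F) ≅ Z^2 and Ȟ^2(U;F) ≅ 0

nonempty overlaps:
  U12={f,g} U13={h} U14={b} U15={d,e} U23={c} U45={a}
C dims 5,6; δ0: rk 4, SNF 1^4
degree 0: 5−4−0 = 1 → Ȟ^0 ≅ Z
degree 1: 6−0−4 = 2 → Ȟ^1 ≅ Z^2
degree 2: 0−0−0 = 0 → Ȟ^2 ≅ 0


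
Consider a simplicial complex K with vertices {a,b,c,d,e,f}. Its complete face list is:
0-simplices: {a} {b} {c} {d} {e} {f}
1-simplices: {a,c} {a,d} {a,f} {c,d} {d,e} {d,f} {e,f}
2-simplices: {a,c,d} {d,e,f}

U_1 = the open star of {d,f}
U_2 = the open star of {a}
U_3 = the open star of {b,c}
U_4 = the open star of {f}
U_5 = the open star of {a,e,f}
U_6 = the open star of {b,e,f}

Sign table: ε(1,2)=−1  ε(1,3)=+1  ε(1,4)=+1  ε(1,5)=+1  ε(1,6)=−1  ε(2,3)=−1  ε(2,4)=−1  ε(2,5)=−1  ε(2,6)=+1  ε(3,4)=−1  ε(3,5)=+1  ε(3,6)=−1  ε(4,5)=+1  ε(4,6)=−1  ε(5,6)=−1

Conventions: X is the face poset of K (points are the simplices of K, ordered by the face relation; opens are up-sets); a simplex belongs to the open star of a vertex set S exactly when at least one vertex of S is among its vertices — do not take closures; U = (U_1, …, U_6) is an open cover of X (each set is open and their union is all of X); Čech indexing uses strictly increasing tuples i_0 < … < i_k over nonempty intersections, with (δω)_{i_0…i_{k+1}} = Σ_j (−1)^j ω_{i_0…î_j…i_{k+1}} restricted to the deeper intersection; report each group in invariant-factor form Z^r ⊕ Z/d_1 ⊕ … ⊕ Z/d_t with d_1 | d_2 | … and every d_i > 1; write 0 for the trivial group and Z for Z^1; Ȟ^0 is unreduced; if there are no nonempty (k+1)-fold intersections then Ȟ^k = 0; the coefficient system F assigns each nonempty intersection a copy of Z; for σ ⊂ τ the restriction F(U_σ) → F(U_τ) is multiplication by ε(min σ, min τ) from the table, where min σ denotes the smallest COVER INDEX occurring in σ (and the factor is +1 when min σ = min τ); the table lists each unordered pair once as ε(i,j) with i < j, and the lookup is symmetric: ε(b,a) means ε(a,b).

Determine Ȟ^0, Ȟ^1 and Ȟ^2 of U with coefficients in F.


Ȟ^0 ≅ Z; Ȟ^1 ≅ Z; Ȟ^2 ≅ 0

nerve of the cover:
  U1={{d},{f},{a,d},{a,f},{c,d},{d,e},{d,f},{e,f},{a,c,d},{d,e,f}} U2={{a},{a,c},{a,d},{a,f},{a,c,d}} U3={{b},{c},{a,c},{c,d},{a,c,d}} U4={{f},{a,f},{d,f},{e,f},{d,e,f}} U5={{a},{e},{f},{a,c},{a,d},{a,f},{d,e},{d,f},{e,f},{a,c,d},{d,e,f}} U6={{b},{e},{f},{a,f},{d,e},{d,f},{e,f},{d,e,f}}
  U12={{a,d},{a,f},{a,c,d}} U13={{c,d},{a,c,d}} U14={{f},{a,f},{d,f},{e,f},{d,e,f}} U15={{f},{a,d},{a,f},{d,e},{d,f},{e,f},{a,c,d},{d,e,f}} U16={{f},{a,f},{d,e},{d,f},{e,f},{d,e,f}} U23={{a,c},{a,c,d}} U24={{a,f}} U25={{a},{a,c},{a,d},{a,f},{a,c,d}} U26={{a,f}} U35={{a,c},{a,c,d}} U36={{b}} U45={{f},{a,f},{d,f},{e,f},{d,e,f}} U46={{f},{a,f},{d,f},{e,f},{d,e,f}} U56={{e},{f},{a,f},{d,e},{d,f},{e,f},{d,e,f}}
  U123={{a,c,d}} U124={{a,f}} U125={{a,d},{a,f},{a,c,d}} U126={{a,f}} U135={{a,c,d}} U145={{f},{a,f},{d,f},{e,f},{d,e,f}} U146={{f},{a,f},{d,f},{e,f},{d,e,f}} U156={{f},{a,f},{d,e},{d,f},{e,f},{d,e,f}} U235={{a,c},{a,c,d}} U245={{a,f}} U246={{a,f}} U256={{a,f}} U456={{f},{a,f},{d,f},{e,f},{d,e,f}}
  U1235={{a,c,d}} U1245={{a,f}} U1246={{a,f}} U1256={{a,f}} U1456={{f},{a,f},{d,f},{e,f},{d,e,f}} U2456={{a,f}}
  U12456={{a,f}}
C dims 6,14,13,6; δ0: rk 5, SNF 1^5; δ1: rk 8, SNF 1^8; δ2: rk 5, SNF 1^5
Ȟ^0 = (6 − 5) − 0 = 1, so Ȟ^0 ≅ Z
Ȟ^1 = (14 − 8) − 5 = 1, so Ȟ^1 ≅ Z
Ȟ^2 = (13 − 5) − 8 = 0, so Ȟ^2 ≅ 0


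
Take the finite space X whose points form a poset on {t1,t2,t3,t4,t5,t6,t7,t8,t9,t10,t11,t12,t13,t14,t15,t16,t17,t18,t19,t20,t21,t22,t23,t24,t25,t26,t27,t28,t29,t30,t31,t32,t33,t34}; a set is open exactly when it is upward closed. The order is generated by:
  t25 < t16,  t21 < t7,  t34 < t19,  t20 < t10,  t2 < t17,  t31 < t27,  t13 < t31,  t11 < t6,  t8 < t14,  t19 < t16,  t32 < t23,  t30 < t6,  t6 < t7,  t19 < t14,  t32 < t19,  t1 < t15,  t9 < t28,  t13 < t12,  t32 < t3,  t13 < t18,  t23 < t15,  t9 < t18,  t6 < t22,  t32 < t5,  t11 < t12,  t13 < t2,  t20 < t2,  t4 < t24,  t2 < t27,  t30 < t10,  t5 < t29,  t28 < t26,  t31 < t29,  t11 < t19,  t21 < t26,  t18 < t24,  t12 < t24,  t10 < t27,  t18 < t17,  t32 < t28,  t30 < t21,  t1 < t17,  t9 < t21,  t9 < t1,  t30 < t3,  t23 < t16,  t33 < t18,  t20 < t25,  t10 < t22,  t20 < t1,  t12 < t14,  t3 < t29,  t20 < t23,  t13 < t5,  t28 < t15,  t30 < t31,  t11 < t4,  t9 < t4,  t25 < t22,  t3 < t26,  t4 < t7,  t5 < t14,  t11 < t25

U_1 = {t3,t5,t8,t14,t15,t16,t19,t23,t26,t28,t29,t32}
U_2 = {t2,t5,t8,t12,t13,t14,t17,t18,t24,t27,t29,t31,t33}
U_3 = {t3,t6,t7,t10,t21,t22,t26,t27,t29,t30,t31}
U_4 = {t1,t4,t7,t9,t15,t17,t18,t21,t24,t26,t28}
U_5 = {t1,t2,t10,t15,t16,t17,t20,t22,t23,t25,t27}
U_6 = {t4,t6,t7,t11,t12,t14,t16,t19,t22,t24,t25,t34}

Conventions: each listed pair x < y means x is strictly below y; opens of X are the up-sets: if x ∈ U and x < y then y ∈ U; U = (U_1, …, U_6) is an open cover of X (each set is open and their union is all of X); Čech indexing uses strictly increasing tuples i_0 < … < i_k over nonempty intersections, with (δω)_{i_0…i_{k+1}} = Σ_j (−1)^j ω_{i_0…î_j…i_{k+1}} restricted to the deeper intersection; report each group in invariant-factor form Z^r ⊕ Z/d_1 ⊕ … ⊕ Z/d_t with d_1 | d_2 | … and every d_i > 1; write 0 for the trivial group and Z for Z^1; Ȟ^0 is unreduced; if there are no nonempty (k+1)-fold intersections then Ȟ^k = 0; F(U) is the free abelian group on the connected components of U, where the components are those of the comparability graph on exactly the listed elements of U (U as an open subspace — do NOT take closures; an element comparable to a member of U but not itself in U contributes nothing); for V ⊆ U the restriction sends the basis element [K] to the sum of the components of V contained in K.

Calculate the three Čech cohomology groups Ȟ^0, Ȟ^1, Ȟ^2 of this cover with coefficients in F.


Ȟ^0(U;F) ≅ Z; Ȟ^1(U;F) ≅ 0; Ȟ^2(U;F) ≅ Z/2

nerve simplices:
  U12={t5,t8,t14,t29} U13={t3,t26,t29} U14={t15,t26,t28} U15={t15,t16,t23} U16={t14,t16,t19} U23={t27,t29,t31} U24={t17,t18,t24} U25={t2,t17,t27} U26={t12,t14,t24} U34={t7,t21,t26} U35={t10,t22,t27} U36={t6,t7,t22} U45={t1,t15,t17} U46={t4,t7,t24} U56={t16,t22,t25}
  U123={t29} U126={t14} U134={t26} U145={t15} U156={t16} U235={t27} U245={t17} U246={t24} U346={t7} U356={t22}
components per intersection:
  U1: {t3,t5,t8,t14,t15,t16,t19,t23,t26,t28,t29,t32}
  U2: {t2,t5,t8,t12,t13,t14,t17,t18,t24,t27,t29,t31,t33}
  U3: {t3,t6,t7,t10,t21,t22,t26,t27,t29,t30,t31}
  U4: {t1,t4,t7,t9,t15,t17,t18,t21,t24,t26,t28}
  U5: {t1,t2,t10,t15,t16,t17,t20,t22,t23,t25,t27}
  U6: {t4,t6,t7,t11,t12,t14,t16,t19,t22,t24,t25,t34}
  U12: {t5,t8,t14,t29}
  U13: {t3,t26,t29}
  U14: {t15,t26,t28}
  U15: {t15,t16,t23}
  U16: {t14,t16,t19}
  U23: {t27,t29,t31}
  U24: {t17,t18,t24}
  U25: {t2,t17,t27}
  U26: {t12,t14,t24}
  U34: {t7,t21,t26}
  U35: {t10,t22,t27}
  U36: {t6,t7,t22}
  U45: {t1,t15,t17}
  U46: {t4,t7,t24}
  U56: {t16,t22,t25}
  U123: {t29}
  U126: {t14}
  U134: {t26}
  U145: {t15}
  U156: {t16}
  U235: {t27}
  U245: {t17}
  U246: {t24}
  U346: {t7}
  U356: {t22}
C dims 6,15,10; δ0: rk 5, SNF 1^5; δ1: rk 10, SNF 1^9·2
degree 0: 6−5−0 = 1 → Ȟ^0 ≅ Z
degree 1: 15−10−5 = 0 → Ȟ^1 ≅ 0
degree 2: 10−0−10 = 0 plus torsion [2] → Ȟ^2 ≅ Z/2
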